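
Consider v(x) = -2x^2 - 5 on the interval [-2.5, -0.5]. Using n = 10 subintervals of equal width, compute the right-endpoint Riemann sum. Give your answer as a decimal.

Δx = (-0.5 − (-2.5))/10 = 0.2.
Right endpoints: -2.3, -2.1, -1.9, -1.7, -1.5, -1.3, -1.1, -0.9, -0.7, -0.5.
v(-2.3) = -15.58, v(-2.1) = -13.82, v(-1.9) = -12.22, v(-1.7) = -10.78, v(-1.5) = -9.5, v(-1.3) = -8.38, v(-1.1) = -7.42, v(-0.9) = -6.62, v(-0.7) = -5.98, v(-0.5) = -5.5.
Sum = Δx · [v(-2.3) + v(-2.1) + v(-1.9) + ...].
Sum = -19.16.

-19.16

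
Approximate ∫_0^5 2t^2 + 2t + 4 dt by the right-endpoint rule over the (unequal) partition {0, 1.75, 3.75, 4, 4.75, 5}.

Subinterval widths: 1.75, 2, 0.25, 0.75, 0.25.
Right endpoints: 1.75, 3.75, 4, 4.75, 5.
f(1.75) = 13.625, f(3.75) = 39.625, f(4) = 44, f(4.75) = 58.625, f(5) = 64.
Sum = Σ Δt_i · f(t_i).
Sum = 174.0625.

174.0625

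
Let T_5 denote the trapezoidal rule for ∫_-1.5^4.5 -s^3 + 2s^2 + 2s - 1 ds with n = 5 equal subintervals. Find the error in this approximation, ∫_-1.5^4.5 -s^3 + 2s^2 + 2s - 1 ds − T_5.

3.6

Exact integral: ∫_-1.5^4.5 f(s) ds = -26.25.
T_5 = -29.85.
Error = -26.25 − (-29.85) = 3.6.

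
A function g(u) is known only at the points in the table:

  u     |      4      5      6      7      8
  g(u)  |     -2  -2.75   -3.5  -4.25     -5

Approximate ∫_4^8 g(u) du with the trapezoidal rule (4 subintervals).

Δu = 1.
T_4 = (1/2)·[(-2) + 2·(-2.75) + 2·(-3.5) + 2·(-4.25) + (-5)] = -14.

-14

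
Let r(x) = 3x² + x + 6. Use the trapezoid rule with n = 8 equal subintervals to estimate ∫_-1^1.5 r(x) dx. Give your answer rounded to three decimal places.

20.122

Δx = (1.5 − (-1))/8 = 0.3125.
r(-1) = 8, r(-0.6875) = 6.73046875, r(-0.375) = 6.046875, r(-0.0625) = 5.94921875, r(0.25) = 6.4375, r(0.5625) = 7.51171875, r(0.875) = 9.171875, r(1.1875) = 11.41796875, r(1.5) = 14.25.
T_8 = (Δx/2)·[r(x_0) + 2r(x_1) + ... + 2r(x_{7}) + r(x_8)].
Sum ≈ 20.122.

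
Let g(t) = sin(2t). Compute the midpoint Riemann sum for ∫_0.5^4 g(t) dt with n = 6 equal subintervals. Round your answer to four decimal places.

0.3631

Δt = (4 − 0.5)/6 = 7/12.
Midpoints: 19/24, 1.375, 47/24, 61/24, 3.125, 89/24.
g(19/24) ≈ 0.9999, g(1.375) ≈ 0.3817, g(47/24) ≈ -0.6998, g(61/24) ≈ -0.9320, g(3.125) ≈ -0.0332, g(89/24) ≈ 0.9059.
Sum = Δt · [g(19/24) + g(1.375) + g(47/24) + ...].
Sum ≈ 0.3631.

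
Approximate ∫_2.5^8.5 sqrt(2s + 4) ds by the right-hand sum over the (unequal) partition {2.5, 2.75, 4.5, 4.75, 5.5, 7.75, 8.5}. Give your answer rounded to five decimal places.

Subinterval widths: 0.25, 1.75, 0.25, 0.75, 2.25, 0.75.
Right endpoints: 2.75, 4.5, 4.75, 5.5, 7.75, 8.5.
f(2.75) ≈ 3.08221, f(4.5) ≈ 3.60555, f(4.75) ≈ 3.67423, f(5.5) ≈ 3.87298, f(7.75) ≈ 4.41588, f(8.5) ≈ 4.58258.
Sum = Σ Δs_i · f(s_i).
Sum ≈ 24.27623.

24.27623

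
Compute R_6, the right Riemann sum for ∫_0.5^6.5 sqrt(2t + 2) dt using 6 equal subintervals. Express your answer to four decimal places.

Δt = (6.5 − 0.5)/6 = 1.
Right endpoints: 1.5, 2.5, 3.5, 4.5, 5.5, 6.5.
f(1.5) ≈ 2.2361, f(2.5) ≈ 2.6458, f(3.5) ≈ 3.0000, f(4.5) ≈ 3.3166, f(5.5) ≈ 3.6056, f(6.5) ≈ 3.8730.
Sum = Δt · [f(1.5) + f(2.5) + f(3.5) + ...].
Sum ≈ 18.6770.

18.6770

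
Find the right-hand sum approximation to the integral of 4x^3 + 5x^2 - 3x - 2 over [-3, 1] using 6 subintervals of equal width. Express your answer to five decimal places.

-11.40741

Δx = (1 − (-3))/6 = 2/3.
Right endpoints: -7/3, -5/3, -1, -1/3, 1/3, 1.
f(-7/3) = -502/27, f(-5/3) = -44/27, f(-1) = 2, f(-1/3) = -16/27, f(1/3) = -62/27, f(1) = 4.
Sum = Δx · [f(-7/3) + f(-5/3) + f(-1) + ...].
Sum ≈ -11.40741.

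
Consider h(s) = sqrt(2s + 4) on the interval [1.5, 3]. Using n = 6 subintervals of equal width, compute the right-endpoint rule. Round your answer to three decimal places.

Δs = (3 − 1.5)/6 = 0.25.
Right endpoints: 1.75, 2, 2.25, 2.5, 2.75, 3.
h(1.75) ≈ 2.739, h(2) ≈ 2.828, h(2.25) ≈ 2.915, h(2.5) ≈ 3.000, h(2.75) ≈ 3.082, h(3) ≈ 3.162.
Sum = Δs · [h(1.75) + h(2) + h(2.25) + ...].
Sum ≈ 4.432.

4.432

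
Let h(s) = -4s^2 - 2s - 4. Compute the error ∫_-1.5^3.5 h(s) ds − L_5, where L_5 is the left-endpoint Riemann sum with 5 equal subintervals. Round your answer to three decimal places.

Exact integral: ∫_-1.5^3.5 h(s) ds ≈ -91.66667.
L_5 = -70.
Error ≈ -91.66667 − (-70) ≈ -21.667.

-21.667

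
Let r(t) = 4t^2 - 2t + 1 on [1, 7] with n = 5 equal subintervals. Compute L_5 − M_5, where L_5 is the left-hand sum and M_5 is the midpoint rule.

L_5 = 311.76.
M_5 = 411.12.
L_5 − M_5 = -99.36.

-99.36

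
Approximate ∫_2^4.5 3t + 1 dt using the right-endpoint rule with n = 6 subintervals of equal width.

28.4375

Δt = (4.5 − 2)/6 = 5/12.
Right endpoints: 29/12, 17/6, 3.25, 11/3, 49/12, 4.5.
f(29/12) = 8.25, f(17/6) = 9.5, f(3.25) = 10.75, f(11/3) = 12, f(49/12) = 13.25, f(4.5) = 14.5.
Sum = Δt · [f(29/12) + f(17/6) + f(3.25) + ...].
Sum = 28.4375.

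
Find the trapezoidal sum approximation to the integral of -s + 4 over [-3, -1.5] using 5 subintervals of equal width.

9.375

Δs = (-1.5 − (-3))/5 = 0.3.
f(-3) = 7, f(-2.7) = 6.7, f(-2.4) = 6.4, f(-2.1) = 6.1, f(-1.8) = 5.8, f(-1.5) = 5.5.
T_5 = (Δs/2)·[f(s_0) + 2f(s_1) + ... + 2f(s_{4}) + f(s_5)].
Sum = 9.375.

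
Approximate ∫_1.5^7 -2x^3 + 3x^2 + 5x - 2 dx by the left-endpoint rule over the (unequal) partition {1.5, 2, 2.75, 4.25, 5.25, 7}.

-404.3984375

Subinterval widths: 0.5, 0.75, 1.5, 1, 1.75.
Left endpoints: 1.5, 2, 2.75, 4.25, 5.25.
f(1.5) = 5.5, f(2) = 4, f(2.75) = -7.15625, f(4.25) = -80.09375, f(5.25) = -182.46875.
Sum = Σ Δx_i · f(x_i).
Sum = -404.3984375.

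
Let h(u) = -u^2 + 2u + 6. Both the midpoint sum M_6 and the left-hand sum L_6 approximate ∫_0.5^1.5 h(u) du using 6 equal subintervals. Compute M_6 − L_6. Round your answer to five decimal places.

M_6 ≈ 6.9189815.
L_6 ≈ 6.9120370.
M_6 − L_6 ≈ 0.00694.

0.00694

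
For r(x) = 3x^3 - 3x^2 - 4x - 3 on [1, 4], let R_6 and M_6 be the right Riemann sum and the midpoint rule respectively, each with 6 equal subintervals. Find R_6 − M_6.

36.65625

R_6 = 124.6875.
M_6 = 88.03125.
R_6 − M_6 = 36.65625.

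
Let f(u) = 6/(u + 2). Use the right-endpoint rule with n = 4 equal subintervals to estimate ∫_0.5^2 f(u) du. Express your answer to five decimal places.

Δu = (2 − 0.5)/4 = 0.375.
Right endpoints: 0.875, 1.25, 1.625, 2.
f(0.875) = 48/23, f(1.25) = 24/13, f(1.625) = 48/29, f(2) = 1.5.
Sum = Δu · [f(0.875) + f(1.25) + f(1.625) + f(2)].
Sum ≈ 2.65811.

2.65811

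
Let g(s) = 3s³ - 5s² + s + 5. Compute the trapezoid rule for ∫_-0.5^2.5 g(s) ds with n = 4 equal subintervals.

22.125

Δs = (2.5 − (-0.5))/4 = 0.75.
g(-0.5) = 2.875, g(0.25) = 4.984375, g(1) = 4, g(1.75) = 7.515625, g(2.5) = 23.125.
T_4 = (Δs/2)·[g(s_0) + 2g(s_1) + 2g(s_2) + 2g(s_3) + g(s_4)].
Sum = 22.125.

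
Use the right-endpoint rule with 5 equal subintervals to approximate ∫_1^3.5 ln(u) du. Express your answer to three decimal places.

Δu = (3.5 − 1)/5 = 0.5.
Right endpoints: 1.5, 2, 2.5, 3, 3.5.
f(1.5) ≈ 0.405, f(2) ≈ 0.693, f(2.5) ≈ 0.916, f(3) ≈ 1.099, f(3.5) ≈ 1.253.
Sum = Δu · [f(1.5) + f(2) + f(2.5) + f(3) + f(3.5)].
Sum ≈ 2.183.

2.183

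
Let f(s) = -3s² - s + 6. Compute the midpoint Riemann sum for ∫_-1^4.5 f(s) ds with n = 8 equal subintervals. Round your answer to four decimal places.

Δs = (4.5 − (-1))/8 = 0.6875.
Midpoints: -0.65625, 0.03125, 0.71875, 1.40625, 2.09375, 2.78125, 3.46875, 4.15625.
f(-0.65625) = 5493/1024, f(0.03125) = 6109/1024, f(0.71875) = 3821/1024, f(1.40625) = -1371/1024, f(2.09375) = -9467/1024, f(2.78125) = -20467/1024, f(3.46875) = -34371/1024, f(4.15625) = -51179/1024.
Sum = Δs · [f(-0.65625) + f(0.03125) + f(0.71875) + ...].
Sum ≈ -68.1001.

-68.1001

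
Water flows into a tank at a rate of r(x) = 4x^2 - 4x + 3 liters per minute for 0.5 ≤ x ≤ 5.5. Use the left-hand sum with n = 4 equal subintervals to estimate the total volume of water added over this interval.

119.375

Δx = (5.5 − 0.5)/4 = 1.25.
Left endpoints: 0.5, 1.75, 3, 4.25.
r(0.5) = 2, r(1.75) = 8.25, r(3) = 27, r(4.25) = 58.25.
Sum = Δx · [r(0.5) + r(1.75) + r(3) + r(4.25)].
Sum = 119.375.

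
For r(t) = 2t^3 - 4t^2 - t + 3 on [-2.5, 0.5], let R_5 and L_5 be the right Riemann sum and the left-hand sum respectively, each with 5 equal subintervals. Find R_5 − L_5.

R_5 = -14.55.
L_5 = -46.05.
R_5 − L_5 = 31.5.

31.5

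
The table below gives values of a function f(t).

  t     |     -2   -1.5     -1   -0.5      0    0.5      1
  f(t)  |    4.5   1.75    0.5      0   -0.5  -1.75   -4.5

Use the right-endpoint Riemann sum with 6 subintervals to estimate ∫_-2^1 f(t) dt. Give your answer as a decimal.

-2.25

Δt = 0.5.
Sum = 0.5·[1.75 + 0.5 + 0 + (-0.5) + (-1.75) + (-4.5)] = -2.25.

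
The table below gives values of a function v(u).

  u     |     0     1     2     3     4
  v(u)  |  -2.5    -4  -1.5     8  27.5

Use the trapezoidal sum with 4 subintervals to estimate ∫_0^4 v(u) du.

15

Δu = 1.
T_4 = (1/2)·[(-2.5) + 2·(-4) + 2·(-1.5) + 2·8 + 27.5] = 15.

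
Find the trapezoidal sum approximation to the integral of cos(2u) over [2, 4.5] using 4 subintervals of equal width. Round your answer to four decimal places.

0.5063

Δu = (4.5 − 2)/4 = 0.625.
f(2) ≈ -0.6536, f(2.625) ≈ 0.5121, f(3.25) ≈ 0.9766, f(3.875) ≈ 0.1038, f(4.5) ≈ -0.9111.
T_4 = (Δu/2)·[f(u_0) + 2f(u_1) + 2f(u_2) + 2f(u_3) + f(u_4)].
Sum ≈ 0.5063.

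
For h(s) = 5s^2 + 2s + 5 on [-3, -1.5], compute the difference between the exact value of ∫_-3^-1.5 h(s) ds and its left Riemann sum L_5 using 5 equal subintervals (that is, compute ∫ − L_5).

-4.725

Exact integral: ∫_-3^-1.5 h(s) ds = 40.125.
L_5 = 44.85.
Error = 40.125 − 44.85 = -4.725.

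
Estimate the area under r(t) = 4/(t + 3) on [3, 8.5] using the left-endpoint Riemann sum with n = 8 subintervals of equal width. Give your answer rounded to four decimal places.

Δt = (8.5 − 3)/8 = 0.6875.
Left endpoints: 3, 3.6875, 4.375, 5.0625, 5.75, 6.4375, 7.125, 7.8125.
r(3) = 2/3, r(3.6875) = 64/107, r(4.375) = 32/59, r(5.0625) = 64/129, r(5.75) = 16/35, r(6.4375) = 64/151, r(7.125) = 32/81, r(7.8125) = 64/173.
Sum = Δt · [r(3) + r(3.6875) + r(4.375) + ...].
Sum ≈ 2.7151.

2.7151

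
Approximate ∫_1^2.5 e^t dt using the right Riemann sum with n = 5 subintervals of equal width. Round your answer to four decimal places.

10.9547

Δt = (2.5 − 1)/5 = 0.3.
Right endpoints: 1.3, 1.6, 1.9, 2.2, 2.5.
f(1.3) ≈ 3.6693, f(1.6) ≈ 4.9530, f(1.9) ≈ 6.6859, f(2.2) ≈ 9.0250, f(2.5) ≈ 12.1825.
Sum = Δt · [f(1.3) + f(1.6) + f(1.9) + f(2.2) + f(2.5)].
Sum ≈ 10.9547.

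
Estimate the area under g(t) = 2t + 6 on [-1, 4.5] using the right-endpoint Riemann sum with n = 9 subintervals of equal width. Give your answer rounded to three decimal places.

Δt = (4.5 − (-1))/9 = 11/18.
Right endpoints: -7/18, 2/9, 5/6, 13/9, 37/18, 8/3, 59/18, 35/9, 4.5.
g(-7/18) = 47/9, g(2/9) = 58/9, g(5/6) = 23/3, g(13/9) = 80/9, g(37/18) = 91/9, g(8/3) = 34/3, g(59/18) = 113/9, g(35/9) = 124/9, g(4.5) = 15.
Sum = Δt · [g(-7/18) + g(2/9) + g(5/6) + ...].
Sum ≈ 55.611.

55.611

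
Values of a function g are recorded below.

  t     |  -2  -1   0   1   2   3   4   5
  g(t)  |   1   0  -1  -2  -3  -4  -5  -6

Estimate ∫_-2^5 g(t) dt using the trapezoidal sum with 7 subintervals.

Δt = 1.
T_7 = (1/2)·[1 + 2·0 + 2·(-1) + 2·(-2) + 2·(-3) + 2·(-4) + 2·(-5) + (-6)] = -17.5.

-17.5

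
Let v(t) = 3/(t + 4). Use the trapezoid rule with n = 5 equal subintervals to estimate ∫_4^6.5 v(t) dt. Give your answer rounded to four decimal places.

0.8162

Δt = (6.5 − 4)/5 = 0.5.
v(4) = 0.375, v(4.5) = 6/17, v(5) = 1/3, v(5.5) = 6/19, v(6) = 0.3, v(6.5) = 2/7.
T_5 = (Δt/2)·[v(t_0) + 2v(t_1) + ... + 2v(t_{4}) + v(t_5)].
Sum ≈ 0.8162.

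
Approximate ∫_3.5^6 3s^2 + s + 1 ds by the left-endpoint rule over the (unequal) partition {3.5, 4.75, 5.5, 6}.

155.265625

Subinterval widths: 1.25, 0.75, 0.5.
Left endpoints: 3.5, 4.75, 5.5.
f(3.5) = 41.25, f(4.75) = 73.4375, f(5.5) = 97.25.
Sum = Σ Δs_i · f(s_i).
Sum = 155.265625.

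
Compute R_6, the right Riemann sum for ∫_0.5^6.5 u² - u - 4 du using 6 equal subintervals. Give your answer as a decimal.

Δu = (6.5 − 0.5)/6 = 1.
Right endpoints: 1.5, 2.5, 3.5, 4.5, 5.5, 6.5.
f(1.5) = -3.25, f(2.5) = -0.25, f(3.5) = 4.75, f(4.5) = 11.75, f(5.5) = 20.75, f(6.5) = 31.75.
Sum = Δu · [f(1.5) + f(2.5) + f(3.5) + ...].
Sum = 65.5.

65.5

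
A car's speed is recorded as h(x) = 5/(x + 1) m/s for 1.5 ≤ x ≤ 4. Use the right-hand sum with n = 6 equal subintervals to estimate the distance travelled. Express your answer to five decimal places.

Δx = (4 − 1.5)/6 = 5/12.
Right endpoints: 23/12, 7/3, 2.75, 19/6, 43/12, 4.
h(23/12) = 12/7, h(7/3) = 1.5, h(2.75) = 4/3, h(19/6) = 1.2, h(43/12) = 12/11, h(4) = 1.
Sum = Δx · [h(23/12) + h(7/3) + h(2.75) + ...].
Sum ≈ 3.26605.

3.26605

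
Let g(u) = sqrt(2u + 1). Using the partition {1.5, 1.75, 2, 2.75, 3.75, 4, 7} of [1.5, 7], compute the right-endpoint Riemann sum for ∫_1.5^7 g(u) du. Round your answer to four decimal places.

Subinterval widths: 0.25, 0.25, 0.75, 1, 0.25, 3.
Right endpoints: 1.75, 2, 2.75, 3.75, 4, 7.
g(1.75) ≈ 2.1213, g(2) ≈ 2.2361, g(2.75) ≈ 2.5495, g(3.75) ≈ 2.9155, g(4) ≈ 3.0000, g(7) ≈ 3.8730.
Sum = Σ Δu_i · g(u_i).
Sum ≈ 18.2859.

18.2859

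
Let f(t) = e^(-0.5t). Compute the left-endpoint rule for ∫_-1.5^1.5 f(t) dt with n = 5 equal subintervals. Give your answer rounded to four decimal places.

3.8073

Δt = (1.5 − (-1.5))/5 = 0.6.
Left endpoints: -1.5, -0.9, -0.3, 0.3, 0.9.
f(-1.5) ≈ 2.1170, f(-0.9) ≈ 1.5683, f(-0.3) ≈ 1.1618, f(0.3) ≈ 0.8607, f(0.9) ≈ 0.6376.
Sum = Δt · [f(-1.5) + f(-0.9) + f(-0.3) + f(0.3) + f(0.9)].
Sum ≈ 3.8073.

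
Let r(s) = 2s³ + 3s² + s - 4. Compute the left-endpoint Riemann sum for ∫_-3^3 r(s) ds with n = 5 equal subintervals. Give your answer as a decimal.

-34.08

Δs = (3 − (-3))/5 = 1.2.
Left endpoints: -3, -1.8, -0.6, 0.6, 1.8.
r(-3) = -34, r(-1.8) = -7.744, r(-0.6) = -3.952, r(0.6) = -1.888, r(1.8) = 19.184.
Sum = Δs · [r(-3) + r(-1.8) + r(-0.6) + r(0.6) + r(1.8)].
Sum = -34.08.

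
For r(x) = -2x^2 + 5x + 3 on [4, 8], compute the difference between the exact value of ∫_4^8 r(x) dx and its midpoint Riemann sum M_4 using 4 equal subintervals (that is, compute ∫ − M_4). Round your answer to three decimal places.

Exact integral: ∫_4^8 r(x) dx ≈ -166.66667.
M_4 = -166.
Error ≈ -166.66667 − (-166) ≈ -0.667.

-0.667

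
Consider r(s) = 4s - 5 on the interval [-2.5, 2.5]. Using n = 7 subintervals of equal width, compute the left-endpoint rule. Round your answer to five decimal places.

Δs = (2.5 − (-2.5))/7 = 5/7.
Left endpoints: -2.5, -25/14, -15/14, -5/14, 5/14, 15/14, 25/14.
r(-2.5) = -15, r(-25/14) = -85/7, r(-15/14) = -65/7, r(-5/14) = -45/7, r(5/14) = -25/7, r(15/14) = -5/7, r(25/14) = 15/7.
Sum = Δs · [r(-2.5) + r(-25/14) + r(-15/14) + ...].
Sum ≈ -32.14286.

-32.14286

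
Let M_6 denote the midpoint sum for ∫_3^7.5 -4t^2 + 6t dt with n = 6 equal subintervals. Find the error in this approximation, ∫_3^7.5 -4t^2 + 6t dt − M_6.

-0.84375

Exact integral: ∫_3^7.5 f(t) dt = -384.75.
M_6 = -383.90625.
Error = -384.75 − (-383.90625) = -0.84375.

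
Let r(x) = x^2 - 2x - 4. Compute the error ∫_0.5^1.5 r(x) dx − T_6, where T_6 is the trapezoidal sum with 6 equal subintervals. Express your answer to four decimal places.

-0.0046

Exact integral: ∫_0.5^1.5 r(x) dx ≈ -4.916667.
T_6 ≈ -4.912037.
Error ≈ -4.916667 − (-4.912037) ≈ -0.0046.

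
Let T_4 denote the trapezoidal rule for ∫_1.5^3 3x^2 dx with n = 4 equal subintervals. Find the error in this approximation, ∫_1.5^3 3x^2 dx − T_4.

-0.10546875

Exact integral: ∫_1.5^3 f(x) dx = 23.625.
T_4 = 23.73046875.
Error = 23.625 − 23.73046875 = -0.10546875.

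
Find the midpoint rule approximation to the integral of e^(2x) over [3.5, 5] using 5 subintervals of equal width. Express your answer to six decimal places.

Δx = (5 − 3.5)/5 = 0.3.
Midpoints: 3.65, 3.95, 4.25, 4.55, 4.85.
f(3.65) ≈ 1480.299928, f(3.95) ≈ 2697.282328, f(4.25) ≈ 4914.768840, f(4.55) ≈ 8955.292703, f(4.85) ≈ 16317.607198.
Sum = Δx · [f(3.65) + f(3.95) + f(4.25) + f(4.55) + f(4.85)].
Sum ≈ 10309.575299.

10309.575299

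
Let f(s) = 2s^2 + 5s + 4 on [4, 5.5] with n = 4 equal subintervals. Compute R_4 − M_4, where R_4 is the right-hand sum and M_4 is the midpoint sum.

6.85546875

R_4 = 116.6953125.
M_4 = 109.83984375.
R_4 − M_4 = 6.85546875.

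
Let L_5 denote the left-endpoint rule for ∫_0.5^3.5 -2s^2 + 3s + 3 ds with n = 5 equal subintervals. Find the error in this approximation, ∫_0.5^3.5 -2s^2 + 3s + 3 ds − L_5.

-4.14

Exact integral: ∫_0.5^3.5 f(s) ds = -1.5.
L_5 = 2.64.
Error = -1.5 − 2.64 = -4.14.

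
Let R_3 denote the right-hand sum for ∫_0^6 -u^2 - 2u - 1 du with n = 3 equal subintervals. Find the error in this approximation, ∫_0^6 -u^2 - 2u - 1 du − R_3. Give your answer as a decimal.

Exact integral: ∫_0^6 f(u) du = -114.
R_3 = -166.
Error = -114 − (-166) = 52.

52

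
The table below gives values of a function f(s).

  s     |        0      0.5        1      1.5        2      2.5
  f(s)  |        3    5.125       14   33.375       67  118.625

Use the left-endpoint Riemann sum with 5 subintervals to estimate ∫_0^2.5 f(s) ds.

Δs = 0.5.
Sum = 0.5·[3 + 5.125 + 14 + 33.375 + 67] = 61.25.

61.25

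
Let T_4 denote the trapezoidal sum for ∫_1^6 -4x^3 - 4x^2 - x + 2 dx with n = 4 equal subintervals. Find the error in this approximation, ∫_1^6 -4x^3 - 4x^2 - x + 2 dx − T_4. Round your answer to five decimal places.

59.89583

Exact integral: ∫_1^6 f(x) dx ≈ -1589.1666667.
T_4 = -1649.0625.
Error ≈ -1589.1666667 − (-1649.0625) ≈ 59.89583.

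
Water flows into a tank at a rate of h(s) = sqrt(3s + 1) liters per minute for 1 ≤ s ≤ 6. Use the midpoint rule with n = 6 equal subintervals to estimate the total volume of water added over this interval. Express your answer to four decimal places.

Δs = (6 − 1)/6 = 5/6.
Midpoints: 17/12, 2.25, 37/12, 47/12, 4.75, 67/12.
h(17/12) ≈ 2.2913, h(2.25) ≈ 2.7839, h(37/12) ≈ 3.2016, h(47/12) ≈ 3.5707, h(4.75) ≈ 3.9051, h(67/12) ≈ 4.2131.
Sum = Δs · [h(17/12) + h(2.25) + h(37/12) + ...].
Sum ≈ 16.6380.

16.6380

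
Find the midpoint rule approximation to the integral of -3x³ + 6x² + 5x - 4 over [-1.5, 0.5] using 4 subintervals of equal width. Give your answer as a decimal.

Δx = (0.5 − (-1.5))/4 = 0.5.
Midpoints: -1.25, -0.75, -0.25, 0.25.
f(-1.25) = 4.984375, f(-0.75) = -3.109375, f(-0.25) = -4.828125, f(0.25) = -2.421875.
Sum = Δx · [f(-1.25) + f(-0.75) + f(-0.25) + f(0.25)].
Sum = -2.6875.

-2.6875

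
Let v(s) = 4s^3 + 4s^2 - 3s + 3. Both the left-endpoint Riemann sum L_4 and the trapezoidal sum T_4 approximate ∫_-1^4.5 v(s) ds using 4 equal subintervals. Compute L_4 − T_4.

L_4 = 267.91015625.
T_4 = 562.84765625.
L_4 − T_4 = -294.9375.

-294.9375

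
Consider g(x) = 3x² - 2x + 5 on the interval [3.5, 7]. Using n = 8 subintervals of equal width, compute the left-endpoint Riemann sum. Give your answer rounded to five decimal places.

Δx = (7 − 3.5)/8 = 0.4375.
Left endpoints: 3.5, 3.9375, 4.375, 4.8125, 5.25, 5.6875, 6.125, 6.5625.
g(3.5) = 34.75, g(3.9375) = 43.63671875, g(4.375) = 53.671875, g(4.8125) = 64.85546875, g(5.25) = 77.1875, g(5.6875) = 90.66796875, g(6.125) = 105.296875, g(6.5625) = 121.07421875.
Sum = Δx · [g(3.5) + g(3.9375) + g(4.375) + ...].
Sum ≈ 258.62402.

258.62402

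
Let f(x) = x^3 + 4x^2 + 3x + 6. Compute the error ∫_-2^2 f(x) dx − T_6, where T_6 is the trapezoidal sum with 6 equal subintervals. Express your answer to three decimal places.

-1.185

Exact integral: ∫_-2^2 f(x) dx ≈ 45.33333.
T_6 ≈ 46.51852.
Error ≈ 45.33333 − 46.51852 ≈ -1.185.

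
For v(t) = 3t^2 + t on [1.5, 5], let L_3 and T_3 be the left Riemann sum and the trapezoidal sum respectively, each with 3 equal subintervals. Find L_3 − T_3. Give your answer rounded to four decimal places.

L_3 ≈ 93.527778.
T_3 ≈ 135.381944.
L_3 − T_3 ≈ -41.8542.

-41.8542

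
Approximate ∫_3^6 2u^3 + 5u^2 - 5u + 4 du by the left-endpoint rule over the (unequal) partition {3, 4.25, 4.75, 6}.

607.5546875

Subinterval widths: 1.25, 0.5, 1.25.
Left endpoints: 3, 4.25, 4.75.
f(3) = 88, f(4.25) = 226.59375, f(4.75) = 307.40625.
Sum = Σ Δu_i · f(u_i).
Sum = 607.5546875.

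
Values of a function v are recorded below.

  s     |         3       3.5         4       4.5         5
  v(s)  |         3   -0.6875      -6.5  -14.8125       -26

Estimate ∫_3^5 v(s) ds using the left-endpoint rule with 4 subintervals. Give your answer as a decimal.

-9.5

Δs = 0.5.
Sum = 0.5·[3 + (-0.6875) + (-6.5) + (-14.8125)] = -9.5.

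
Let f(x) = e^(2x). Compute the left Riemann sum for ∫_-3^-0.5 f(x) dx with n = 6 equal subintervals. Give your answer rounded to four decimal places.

Δx = (-0.5 − (-3))/6 = 5/12.
Left endpoints: -3, -31/12, -13/6, -1.75, -4/3, -11/12.
f(-3) ≈ 0.0025, f(-31/12) ≈ 0.0057, f(-13/6) ≈ 0.0131, f(-1.75) ≈ 0.0302, f(-4/3) ≈ 0.0695, f(-11/12) ≈ 0.1599.
Sum = Δx · [f(-3) + f(-31/12) + f(-13/6) + ...].
Sum ≈ 0.1170.

0.1170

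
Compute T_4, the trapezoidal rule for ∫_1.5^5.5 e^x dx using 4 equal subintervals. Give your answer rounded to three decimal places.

Δx = (5.5 − 1.5)/4 = 1.
f(1.5) ≈ 4.482, f(2.5) ≈ 12.182, f(3.5) ≈ 33.115, f(4.5) ≈ 90.017, f(5.5) ≈ 244.692.
T_4 = (Δx/2)·[f(x_0) + 2f(x_1) + 2f(x_2) + 2f(x_3) + f(x_4)].
Sum ≈ 259.902.

259.902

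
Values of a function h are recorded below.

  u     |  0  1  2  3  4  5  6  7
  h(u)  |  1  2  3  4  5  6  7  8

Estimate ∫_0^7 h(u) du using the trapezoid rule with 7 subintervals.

31.5

Δu = 1.
T_7 = (1/2)·[1 + 2·2 + 2·3 + 2·4 + 2·5 + 2·6 + 2·7 + 8] = 31.5.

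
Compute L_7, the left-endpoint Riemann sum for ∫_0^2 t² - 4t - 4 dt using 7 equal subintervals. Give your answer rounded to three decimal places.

Δt = (2 − 0)/7 = 2/7.
Left endpoints: 0, 2/7, 4/7, 6/7, 8/7, 10/7, 12/7.
f(0) = -4, f(2/7) = -248/49, f(4/7) = -292/49, f(6/7) = -328/49, f(8/7) = -356/49, f(10/7) = -376/49, f(12/7) = -388/49.
Sum = Δt · [f(0) + f(2/7) + f(4/7) + ...].
Sum ≈ -12.735.

-12.735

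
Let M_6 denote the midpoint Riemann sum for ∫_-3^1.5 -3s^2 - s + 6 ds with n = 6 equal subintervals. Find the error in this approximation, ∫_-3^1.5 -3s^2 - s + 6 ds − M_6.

-0.6328125

Exact integral: ∫_-3^1.5 f(s) ds = 0.
M_6 = 0.6328125.
Error = 0 − 0.6328125 = -0.6328125.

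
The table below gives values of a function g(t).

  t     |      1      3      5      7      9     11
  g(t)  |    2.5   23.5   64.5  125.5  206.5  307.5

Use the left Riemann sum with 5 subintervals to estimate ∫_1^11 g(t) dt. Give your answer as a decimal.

845

Δt = 2.
Sum = 2·[2.5 + 23.5 + 64.5 + 125.5 + 206.5] = 845.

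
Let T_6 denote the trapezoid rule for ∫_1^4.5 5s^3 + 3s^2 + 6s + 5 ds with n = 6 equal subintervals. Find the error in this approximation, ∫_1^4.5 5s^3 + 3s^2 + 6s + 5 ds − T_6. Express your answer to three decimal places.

-8.783

Exact integral: ∫_1^4.5 f(s) ds = 676.703125.
T_6 ≈ 685.48655.
Error ≈ 676.703125 − 685.48655 ≈ -8.783.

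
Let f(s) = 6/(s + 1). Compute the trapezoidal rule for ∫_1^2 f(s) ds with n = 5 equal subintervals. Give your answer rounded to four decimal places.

2.4356

Δs = (2 − 1)/5 = 0.2.
f(1) = 3, f(1.2) = 30/11, f(1.4) = 2.5, f(1.6) = 30/13, f(1.8) = 15/7, f(2) = 2.
T_5 = (Δs/2)·[f(s_0) + 2f(s_1) + ... + 2f(s_{4}) + f(s_5)].
Sum ≈ 2.4356.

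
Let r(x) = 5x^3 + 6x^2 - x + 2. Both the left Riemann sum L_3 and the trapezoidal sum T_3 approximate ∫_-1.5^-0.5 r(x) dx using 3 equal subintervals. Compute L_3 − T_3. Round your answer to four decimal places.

-0.5417

L_3 ≈ 2.541667.
T_3 ≈ 3.083333.
L_3 − T_3 ≈ -0.5417.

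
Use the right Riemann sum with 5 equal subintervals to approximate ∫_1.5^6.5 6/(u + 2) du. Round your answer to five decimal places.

Δu = (6.5 − 1.5)/5 = 1.
Right endpoints: 2.5, 3.5, 4.5, 5.5, 6.5.
f(2.5) = 4/3, f(3.5) = 12/11, f(4.5) = 12/13, f(5.5) = 0.8, f(6.5) = 12/17.
Sum = Δu · [f(2.5) + f(3.5) + f(4.5) + f(5.5) + f(6.5)].
Sum ≈ 4.85320.

4.85320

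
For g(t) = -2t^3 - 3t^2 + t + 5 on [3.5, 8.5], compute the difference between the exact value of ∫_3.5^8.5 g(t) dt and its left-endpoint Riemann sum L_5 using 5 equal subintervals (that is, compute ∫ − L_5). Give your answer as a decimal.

Exact integral: ∫_3.5^8.5 g(t) dt = -3051.25.
L_5 = -2425.
Error = -3051.25 − (-2425) = -626.25.

-626.25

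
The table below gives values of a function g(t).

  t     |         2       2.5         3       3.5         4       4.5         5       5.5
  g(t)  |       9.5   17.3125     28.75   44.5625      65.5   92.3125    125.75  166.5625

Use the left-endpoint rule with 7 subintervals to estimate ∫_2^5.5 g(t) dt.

Δt = 0.5.
Sum = 0.5·[9.5 + 17.3125 + 28.75 + 44.5625 + 65.5 + 92.3125 + 125.75] = 191.84375.

191.84375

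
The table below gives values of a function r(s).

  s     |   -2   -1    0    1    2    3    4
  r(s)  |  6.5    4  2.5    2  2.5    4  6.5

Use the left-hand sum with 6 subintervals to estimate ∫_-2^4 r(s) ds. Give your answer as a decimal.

21.5

Δs = 1.
Sum = 1·[6.5 + 4 + 2.5 + 2 + 2.5 + 4] = 21.5.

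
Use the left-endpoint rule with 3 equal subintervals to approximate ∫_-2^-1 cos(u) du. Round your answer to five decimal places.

-0.09221

Δu = (-1 − (-2))/3 = 1/3.
Left endpoints: -2, -5/3, -4/3.
f(-2) ≈ -0.41615, f(-5/3) ≈ -0.09572, f(-4/3) ≈ 0.23524.
Sum = Δu · [f(-2) + f(-5/3) + f(-4/3)].
Sum ≈ -0.09221.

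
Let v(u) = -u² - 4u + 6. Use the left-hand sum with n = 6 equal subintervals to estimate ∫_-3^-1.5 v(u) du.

Δu = (-1.5 − (-3))/6 = 0.25.
Left endpoints: -3, -2.75, -2.5, -2.25, -2, -1.75.
v(-3) = 9, v(-2.75) = 9.4375, v(-2.5) = 9.75, v(-2.25) = 9.9375, v(-2) = 10, v(-1.75) = 9.9375.
Sum = Δu · [v(-3) + v(-2.75) + v(-2.5) + ...].
Sum = 14.515625.

14.515625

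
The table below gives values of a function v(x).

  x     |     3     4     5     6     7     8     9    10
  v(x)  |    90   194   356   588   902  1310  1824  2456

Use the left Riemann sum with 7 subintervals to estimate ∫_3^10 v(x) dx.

Δx = 1.
Sum = 1·[90 + 194 + 356 + 588 + 902 + 1310 + 1824] = 5264.

5264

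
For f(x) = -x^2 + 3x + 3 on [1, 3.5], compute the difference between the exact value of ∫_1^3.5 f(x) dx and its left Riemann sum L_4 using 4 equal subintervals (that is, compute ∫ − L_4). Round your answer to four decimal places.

-1.0091

Exact integral: ∫_1^3.5 f(x) dx ≈ 10.416667.
L_4 = 11.42578125.
Error ≈ 10.416667 − 11.42578125 ≈ -1.0091.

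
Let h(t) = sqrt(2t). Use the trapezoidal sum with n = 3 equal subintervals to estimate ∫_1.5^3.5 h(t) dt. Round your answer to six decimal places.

Δt = (3.5 − 1.5)/3 = 2/3.
h(1.5) ≈ 1.732051, h(13/6) ≈ 2.081666, h(17/6) ≈ 2.380476, h(3.5) ≈ 2.645751.
T_3 = (Δt/2)·[h(t_0) + 2h(t_1) + 2h(t_2) + h(t_3)].
Sum ≈ 4.434029.

4.434029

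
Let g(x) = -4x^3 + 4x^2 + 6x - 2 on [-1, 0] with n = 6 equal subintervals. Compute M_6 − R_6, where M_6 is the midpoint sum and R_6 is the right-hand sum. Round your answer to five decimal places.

M_6 ≈ -2.6898148.
R_6 ≈ -2.7870370.
M_6 − R_6 ≈ 0.09722.

0.09722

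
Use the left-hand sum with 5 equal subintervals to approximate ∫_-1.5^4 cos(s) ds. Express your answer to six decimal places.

0.614328

Δs = (4 − (-1.5))/5 = 1.1.
Left endpoints: -1.5, -0.4, 0.7, 1.8, 2.9.
f(-1.5) ≈ 0.070737, f(-0.4) ≈ 0.921061, f(0.7) ≈ 0.764842, f(1.8) ≈ -0.227202, f(2.9) ≈ -0.970958.
Sum = Δs · [f(-1.5) + f(-0.4) + f(0.7) + f(1.8) + f(2.9)].
Sum ≈ 0.614328.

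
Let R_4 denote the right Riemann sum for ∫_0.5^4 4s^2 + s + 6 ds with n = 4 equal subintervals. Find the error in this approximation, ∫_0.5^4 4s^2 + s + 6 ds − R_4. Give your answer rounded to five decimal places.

-30.88021

Exact integral: ∫_0.5^4 f(s) ds ≈ 114.0416667.
R_4 = 144.921875.
Error ≈ 114.0416667 − 144.921875 ≈ -30.88021.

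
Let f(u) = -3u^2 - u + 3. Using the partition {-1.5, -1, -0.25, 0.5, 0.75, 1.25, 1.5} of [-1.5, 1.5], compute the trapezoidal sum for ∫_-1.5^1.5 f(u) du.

1.6875

Subinterval widths: 0.5, 0.75, 0.75, 0.25, 0.5, 0.25.
f(-1.5) = -2.25, f(-1) = 1, f(-0.25) = 3.0625, f(0.5) = 1.75, f(0.75) = 0.5625, f(1.25) = -2.9375, f(1.5) = -5.25.
On each subinterval the trapezoid contributes (Δu_i/2)·[f(u_{i-1}) + f(u_i)].
Sum = 1.6875.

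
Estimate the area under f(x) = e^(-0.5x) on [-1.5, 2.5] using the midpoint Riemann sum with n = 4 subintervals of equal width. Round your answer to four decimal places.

3.6231

Δx = (2.5 − (-1.5))/4 = 1.
Midpoints: -1, 0, 1, 2.
f(-1) ≈ 1.6487, f(0) ≈ 1.0000, f(1) ≈ 0.6065, f(2) ≈ 0.3679.
Sum = Δx · [f(-1) + f(0) + f(1) + f(2)].
Sum ≈ 3.6231.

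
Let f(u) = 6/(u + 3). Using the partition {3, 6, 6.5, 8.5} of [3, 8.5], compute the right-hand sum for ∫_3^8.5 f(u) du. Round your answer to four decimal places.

Subinterval widths: 3, 0.5, 2.
Right endpoints: 6, 6.5, 8.5.
f(6) = 2/3, f(6.5) = 12/19, f(8.5) = 12/23.
Sum = Σ Δu_i · f(u_i).
Sum ≈ 3.3593.

3.3593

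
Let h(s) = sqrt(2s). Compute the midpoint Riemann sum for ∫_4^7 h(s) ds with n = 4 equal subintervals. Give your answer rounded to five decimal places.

Δs = (7 − 4)/4 = 0.75.
Midpoints: 4.375, 5.125, 5.875, 6.625.
h(4.375) ≈ 2.95804, h(5.125) ≈ 3.20156, h(5.875) ≈ 3.42783, h(6.625) ≈ 3.64005.
Sum = Δs · [h(4.375) + h(5.125) + h(5.875) + h(6.625)].
Sum ≈ 9.92061.

9.92061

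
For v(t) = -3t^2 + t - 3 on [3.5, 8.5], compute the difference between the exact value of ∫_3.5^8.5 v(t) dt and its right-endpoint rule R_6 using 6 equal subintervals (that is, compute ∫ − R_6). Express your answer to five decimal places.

Exact integral: ∫_3.5^8.5 v(t) dt = -556.25.
R_6 ≈ -630.9027778.
Error ≈ -556.25 − (-630.9027778) ≈ 74.65278.

74.65278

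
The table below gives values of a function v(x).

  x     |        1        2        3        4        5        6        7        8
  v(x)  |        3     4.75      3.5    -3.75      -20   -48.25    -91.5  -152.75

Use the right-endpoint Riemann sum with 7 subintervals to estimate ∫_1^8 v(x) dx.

-308

Δx = 1.
Sum = 1·[4.75 + 3.5 + (-3.75) + (-20) + (-48.25) + (-91.5) + (-152.75)] = -308.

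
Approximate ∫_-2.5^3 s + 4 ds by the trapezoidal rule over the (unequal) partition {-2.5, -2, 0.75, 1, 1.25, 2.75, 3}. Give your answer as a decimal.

23.375

Subinterval widths: 0.5, 2.75, 0.25, 0.25, 1.5, 0.25.
f(-2.5) = 1.5, f(-2) = 2, f(0.75) = 4.75, f(1) = 5, f(1.25) = 5.25, f(2.75) = 6.75, f(3) = 7.
On each subinterval the trapezoid contributes (Δs_i/2)·[f(s_{i-1}) + f(s_i)].
Sum = 23.375.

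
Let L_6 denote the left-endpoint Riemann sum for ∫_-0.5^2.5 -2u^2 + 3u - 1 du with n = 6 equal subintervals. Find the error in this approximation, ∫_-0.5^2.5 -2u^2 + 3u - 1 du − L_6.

-0.5

Exact integral: ∫_-0.5^2.5 f(u) du = -4.5.
L_6 = -4.
Error = -4.5 − (-4) = -0.5.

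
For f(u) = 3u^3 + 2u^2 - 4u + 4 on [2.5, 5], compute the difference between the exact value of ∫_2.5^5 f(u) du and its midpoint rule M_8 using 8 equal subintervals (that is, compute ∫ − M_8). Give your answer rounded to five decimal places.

0.72734

Exact integral: ∫_2.5^5 f(u) du ≈ 484.8697917.
M_8 ≈ 484.1424561.
Error ≈ 484.8697917 − 484.1424561 ≈ 0.72734.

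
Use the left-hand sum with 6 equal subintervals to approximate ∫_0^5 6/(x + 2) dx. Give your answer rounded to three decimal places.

8.488

Δx = (5 − 0)/6 = 5/6.
Left endpoints: 0, 5/6, 5/3, 2.5, 10/3, 25/6.
f(0) = 3, f(5/6) = 36/17, f(5/3) = 18/11, f(2.5) = 4/3, f(10/3) = 1.125, f(25/6) = 36/37.
Sum = Δx · [f(0) + f(5/6) + f(5/3) + ...].
Sum ≈ 8.488.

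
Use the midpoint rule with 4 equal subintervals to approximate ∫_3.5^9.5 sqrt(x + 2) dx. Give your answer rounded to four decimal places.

17.4060

Δx = (9.5 − 3.5)/4 = 1.5.
Midpoints: 4.25, 5.75, 7.25, 8.75.
f(4.25) ≈ 2.5000, f(5.75) ≈ 2.7839, f(7.25) ≈ 3.0414, f(8.75) ≈ 3.2787.
Sum = Δx · [f(4.25) + f(5.75) + f(7.25) + f(8.75)].
Sum ≈ 17.4060.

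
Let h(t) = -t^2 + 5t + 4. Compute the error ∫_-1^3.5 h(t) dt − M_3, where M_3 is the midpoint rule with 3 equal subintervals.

Exact integral: ∫_-1^3.5 h(t) dt = 31.5.
M_3 = 32.34375.
Error = 31.5 − 32.34375 = -0.84375.

-0.84375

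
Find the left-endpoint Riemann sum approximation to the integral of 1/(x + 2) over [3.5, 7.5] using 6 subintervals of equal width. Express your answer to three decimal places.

0.573

Δx = (7.5 − 3.5)/6 = 2/3.
Left endpoints: 3.5, 25/6, 29/6, 5.5, 37/6, 41/6.
f(3.5) = 2/11, f(25/6) = 6/37, f(29/6) = 6/41, f(5.5) = 2/15, f(37/6) = 6/49, f(41/6) = 6/53.
Sum = Δx · [f(3.5) + f(25/6) + f(29/6) + ...].
Sum ≈ 0.573.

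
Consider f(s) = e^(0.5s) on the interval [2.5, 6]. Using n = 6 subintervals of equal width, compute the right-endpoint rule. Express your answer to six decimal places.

Δs = (6 − 2.5)/6 = 7/12.
Right endpoints: 37/12, 11/3, 4.25, 29/6, 65/12, 6.
f(37/12) ≈ 4.672371, f(11/3) ≈ 6.254701, f(4.25) ≈ 8.372897, f(29/6) ≈ 11.208436, f(65/12) ≈ 15.004248, f(6) ≈ 20.085537.
Sum = Δs · [f(37/12) + f(11/3) + f(4.25) + ...].
Sum ≈ 38.265611.

38.265611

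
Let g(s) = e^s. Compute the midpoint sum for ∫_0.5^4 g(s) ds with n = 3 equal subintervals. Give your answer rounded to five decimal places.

Δs = (4 − 0.5)/3 = 7/6.
Midpoints: 13/12, 2.25, 41/12.
g(13/12) ≈ 2.95451, g(2.25) ≈ 9.48774, g(41/12) ≈ 30.46769.
Sum = Δs · [g(13/12) + g(2.25) + g(41/12)].
Sum ≈ 50.06159.

50.06159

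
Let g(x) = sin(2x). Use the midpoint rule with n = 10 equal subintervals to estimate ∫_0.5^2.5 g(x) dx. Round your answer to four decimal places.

Δx = (2.5 − 0.5)/10 = 0.2.
Midpoints: 0.6, 0.8, 1, 1.2, 1.4, 1.6, 1.8, 2, 2.2, 2.4.
g(0.6) ≈ 0.9320, g(0.8) ≈ 0.9996, g(1) ≈ 0.9093, g(1.2) ≈ 0.6755, g(1.4) ≈ 0.3350, g(1.6) ≈ -0.0584, g(1.8) ≈ -0.4425, g(2) ≈ -0.7568, g(2.2) ≈ -0.9516, g(2.4) ≈ -0.9962.
Sum = Δx · [g(0.6) + g(0.8) + g(1) + ...].
Sum ≈ 0.1292.

0.1292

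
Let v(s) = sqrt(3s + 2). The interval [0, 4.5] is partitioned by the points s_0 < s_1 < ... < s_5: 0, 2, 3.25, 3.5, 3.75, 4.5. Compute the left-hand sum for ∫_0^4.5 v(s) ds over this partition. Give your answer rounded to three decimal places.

10.835

Subinterval widths: 2, 1.25, 0.25, 0.25, 0.75.
Left endpoints: 0, 2, 3.25, 3.5, 3.75.
v(0) ≈ 1.414, v(2) ≈ 2.828, v(3.25) ≈ 3.428, v(3.5) ≈ 3.536, v(3.75) ≈ 3.640.
Sum = Σ Δs_i · v(s_i).
Sum ≈ 10.835.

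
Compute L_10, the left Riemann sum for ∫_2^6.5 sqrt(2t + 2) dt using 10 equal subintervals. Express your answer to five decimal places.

14.14312

Δt = (6.5 − 2)/10 = 0.45.
Left endpoints: 2, 2.45, 2.9, 3.35, 3.8, 4.25, 4.7, 5.15, 5.6, 6.05.
f(2) ≈ 2.44949, f(2.45) ≈ 2.62679, f(2.9) ≈ 2.79285, f(3.35) ≈ 2.94958, f(3.8) ≈ 3.09839, f(4.25) ≈ 3.24037, f(4.7) ≈ 3.37639, f(5.15) ≈ 3.50714, f(5.6) ≈ 3.63318, f(6.05) ≈ 3.75500.
Sum = Δt · [f(2) + f(2.45) + f(2.9) + ...].
Sum ≈ 14.14312.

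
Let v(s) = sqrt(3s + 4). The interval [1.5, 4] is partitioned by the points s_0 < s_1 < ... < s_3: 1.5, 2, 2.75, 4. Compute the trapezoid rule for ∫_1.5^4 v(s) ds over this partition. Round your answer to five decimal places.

Subinterval widths: 0.5, 0.75, 1.25.
v(1.5) ≈ 2.91548, v(2) ≈ 3.16228, v(2.75) ≈ 3.50000, v(4) ≈ 4.00000.
On each subinterval the trapezoid contributes (Δs_i/2)·[v(s_{i-1}) + v(s_i)].
Sum ≈ 8.70529.

8.70529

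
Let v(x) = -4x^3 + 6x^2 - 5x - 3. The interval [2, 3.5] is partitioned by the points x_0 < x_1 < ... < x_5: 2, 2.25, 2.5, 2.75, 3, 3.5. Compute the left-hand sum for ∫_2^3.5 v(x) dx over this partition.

-72.375

Subinterval widths: 0.25, 0.25, 0.25, 0.25, 0.5.
Left endpoints: 2, 2.25, 2.5, 2.75, 3.
v(2) = -21, v(2.25) = -29.4375, v(2.5) = -40.5, v(2.75) = -54.5625, v(3) = -72.
Sum = Σ Δx_i · v(x_i).
Sum = -72.375.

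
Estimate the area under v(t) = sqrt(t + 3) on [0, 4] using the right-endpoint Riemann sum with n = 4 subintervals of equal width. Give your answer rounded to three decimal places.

9.331

Δt = (4 − 0)/4 = 1.
Right endpoints: 1, 2, 3, 4.
v(1) ≈ 2.000, v(2) ≈ 2.236, v(3) ≈ 2.449, v(4) ≈ 2.646.
Sum = Δt · [v(1) + v(2) + v(3) + v(4)].
Sum ≈ 9.331.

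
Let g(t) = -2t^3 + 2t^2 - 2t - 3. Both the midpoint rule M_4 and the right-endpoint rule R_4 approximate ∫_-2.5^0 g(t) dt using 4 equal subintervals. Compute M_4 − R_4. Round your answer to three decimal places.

M_4 ≈ 27.92480.
R_4 ≈ 15.00977.
M_4 − R_4 ≈ 12.915.

12.915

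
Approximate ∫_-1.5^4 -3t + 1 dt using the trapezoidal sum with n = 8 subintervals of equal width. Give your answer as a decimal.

Δt = (4 − (-1.5))/8 = 0.6875.
f(-1.5) = 5.5, f(-0.8125) = 3.4375, f(-0.125) = 1.375, f(0.5625) = -0.6875, f(1.25) = -2.75, f(1.9375) = -4.8125, f(2.625) = -6.875, f(3.3125) = -8.9375, f(4) = -11.
T_8 = (Δt/2)·[f(t_0) + 2f(t_1) + ... + 2f(t_{7}) + f(t_8)].
Sum = -15.125.

-15.125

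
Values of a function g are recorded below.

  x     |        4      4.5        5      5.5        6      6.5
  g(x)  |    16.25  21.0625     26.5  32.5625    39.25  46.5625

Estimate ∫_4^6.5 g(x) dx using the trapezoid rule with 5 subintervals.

75.390625

Δx = 0.5.
T_5 = (0.5/2)·[16.25 + 2·21.0625 + 2·26.5 + 2·32.5625 + 2·39.25 + 46.5625] = 75.390625.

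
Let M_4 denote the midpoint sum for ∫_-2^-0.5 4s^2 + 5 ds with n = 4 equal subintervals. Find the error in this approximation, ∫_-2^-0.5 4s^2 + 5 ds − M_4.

Exact integral: ∫_-2^-0.5 f(s) ds = 18.
M_4 = 17.9296875.
Error = 18 − 17.9296875 = 0.0703125.

0.0703125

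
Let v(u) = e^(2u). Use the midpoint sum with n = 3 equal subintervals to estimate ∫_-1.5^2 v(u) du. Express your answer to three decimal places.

Δu = (2 − (-1.5))/3 = 7/6.
Midpoints: -11/12, 0.25, 17/12.
v(-11/12) ≈ 0.160, v(0.25) ≈ 1.649, v(17/12) ≈ 17.002.
Sum = Δu · [v(-11/12) + v(0.25) + v(17/12)].
Sum ≈ 21.946.

21.946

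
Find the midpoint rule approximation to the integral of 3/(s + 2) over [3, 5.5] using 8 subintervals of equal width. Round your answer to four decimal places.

Δs = (5.5 − 3)/8 = 0.3125.
Midpoints: 3.15625, 3.46875, 3.78125, 4.09375, 4.40625, 4.71875, 5.03125, 5.34375.
f(3.15625) = 32/55, f(3.46875) = 96/175, f(3.78125) = 96/185, f(4.09375) = 32/65, f(4.40625) = 96/205, f(4.71875) = 96/215, f(5.03125) = 32/75, f(5.34375) = 96/235.
Sum = Δs · [f(3.15625) + f(3.46875) + f(3.78125) + ...].
Sum ≈ 1.2161.

1.2161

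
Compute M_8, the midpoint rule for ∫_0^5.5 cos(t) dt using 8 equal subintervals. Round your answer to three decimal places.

-0.720

Δt = (5.5 − 0)/8 = 0.6875.
Midpoints: 0.34375, 1.03125, 1.71875, 2.40625, 3.09375, 3.78125, 4.46875, 5.15625.
f(0.34375) ≈ 0.941, f(1.03125) ≈ 0.514, f(1.71875) ≈ -0.147, f(2.40625) ≈ -0.742, f(3.09375) ≈ -0.999, f(3.78125) ≈ -0.802, f(4.46875) ≈ -0.241, f(5.15625) ≈ 0.429.
Sum = Δt · [f(0.34375) + f(1.03125) + f(1.71875) + ...].
Sum ≈ -0.720.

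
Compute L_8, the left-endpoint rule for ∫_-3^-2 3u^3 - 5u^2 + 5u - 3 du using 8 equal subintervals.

Δu = (-2 − (-3))/8 = 0.125.
Left endpoints: -3, -2.875, -2.75, -2.625, -2.5, -2.375, -2.25, -2.125.
f(-3) = -144, f(-2.875) = -66557/512, f(-2.75) = -116.953125, f(-2.625) = -53679/512, f(-2.5) = -93.625, f(-2.375) = -42633/512, f(-2.25) = -73.734375, f(-2.125) = -33275/512.
Sum = Δu · [f(-3) + f(-2.875) + f(-2.75) + ...].
Sum = -101.42578125.

-101.42578125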